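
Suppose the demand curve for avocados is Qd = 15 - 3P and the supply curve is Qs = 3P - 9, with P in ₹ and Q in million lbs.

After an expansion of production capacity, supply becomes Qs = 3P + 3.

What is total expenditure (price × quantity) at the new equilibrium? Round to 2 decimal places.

18.00

Initially, 15 - 3P = 3P - 9, so 24 = 6P and P = 4, Q = 3.
After the shift, demand is Qd = 15 - 3P and supply is Qs = 3P + 3.
Setting them equal: 15 - 3P = 3P + 3 → 12 = 6P, so P = 2 and Q = 9.
New expenditure = 2 × 9 = 18.00.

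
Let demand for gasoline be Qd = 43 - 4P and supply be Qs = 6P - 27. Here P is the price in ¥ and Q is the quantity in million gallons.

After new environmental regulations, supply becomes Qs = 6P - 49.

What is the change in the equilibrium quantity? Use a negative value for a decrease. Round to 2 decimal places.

Original equilibrium: 43 - 4P = 6P - 27 gives 70 = 10P, so P = 7 and Q = 15.
After the shift, demand is Qd = 43 - 4P and supply is Qs = 6P - 49.
Setting them equal: 43 - 4P = 6P - 49 → 92 = 10P, so P = 9.2 and Q = 6.2.
ΔQ = 6.2 − 15 = -8.80.

-8.80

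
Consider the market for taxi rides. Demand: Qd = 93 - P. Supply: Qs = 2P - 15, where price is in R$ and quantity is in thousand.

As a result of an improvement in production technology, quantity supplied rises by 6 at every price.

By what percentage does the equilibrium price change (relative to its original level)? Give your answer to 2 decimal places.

Before the shock: 93 - P = 2P - 15 ⇒ 108 = 3P ⇒ P = 36, Q = 57.
The new curves are Qd = 93 - P (demand) and Qs = 2P - 9 (supply).
New equilibrium: 93 - P = 2P - 9 ⇒ 102 = 3P ⇒ P = 34, Q = 59.
%ΔP = (34 − 36) / 36 × 100 = -5.56%.

-5.56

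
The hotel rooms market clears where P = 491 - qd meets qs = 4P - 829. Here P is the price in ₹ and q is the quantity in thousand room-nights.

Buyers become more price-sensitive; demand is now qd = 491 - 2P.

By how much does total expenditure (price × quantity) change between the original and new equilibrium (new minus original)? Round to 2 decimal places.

-48708.00

Original equilibrium: 491 - P = 4P - 829 gives 1320 = 5P, so P = 264 and q = 227.
After the shift, demand is qd = 491 - 2P and supply is qs = 4P - 829.
Equate the new curves: 491 - 2P = 4P - 829, giving 1320 = 6P, P = 220, q = 51.
Expenditure moves from 264×227 = 59928 to 220×51 = 11220; change = -48708.00.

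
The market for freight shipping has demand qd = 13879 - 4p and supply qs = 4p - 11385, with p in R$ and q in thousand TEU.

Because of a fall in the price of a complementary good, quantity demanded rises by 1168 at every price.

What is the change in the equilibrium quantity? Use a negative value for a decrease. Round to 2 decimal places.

Before the shock: 13879 - 4p = 4p - 11385 ⇒ 25264 = 8p ⇒ p = 3158, q = 1247.
With the change applied: demand qd = 15047 - 4p, supply qs = 4p - 11385.
New equilibrium: 15047 - 4p = 4p - 11385 ⇒ 26432 = 8p ⇒ p = 3304, q = 1831.
Δq = 1831 − 1247 = +584.00.

+584.00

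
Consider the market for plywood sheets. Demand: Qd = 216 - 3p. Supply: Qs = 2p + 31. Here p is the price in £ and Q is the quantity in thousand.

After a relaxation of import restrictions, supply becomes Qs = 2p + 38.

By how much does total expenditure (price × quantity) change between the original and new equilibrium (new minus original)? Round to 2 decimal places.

+2.52

Initially, 216 - 3p = 2p + 31, so 185 = 5p and p = 37, Q = 105.
With the change applied: demand Qd = 216 - 3p, supply Qs = 2p + 38.
Setting them equal: 216 - 3p = 2p + 38 → 178 = 5p, so p = 35.6 and Q = 109.2.
Expenditure moves from 37×105 = 3885 to 35.6×109.2 = 3887.52; change = +2.52.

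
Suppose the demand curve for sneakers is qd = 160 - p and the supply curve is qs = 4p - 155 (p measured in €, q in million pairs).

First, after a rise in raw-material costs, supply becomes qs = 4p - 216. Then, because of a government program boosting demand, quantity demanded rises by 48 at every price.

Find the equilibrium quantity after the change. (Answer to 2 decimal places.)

123.20

Solve the original market: 160 - p = 4p - 155, hence p = 63 and q = 97.
With the change applied: demand qd = 208 - p, supply qs = 4p - 216.
New equilibrium: 208 - p = 4p - 216 ⇒ 424 = 5p ⇒ p = 84.8, q = 123.2.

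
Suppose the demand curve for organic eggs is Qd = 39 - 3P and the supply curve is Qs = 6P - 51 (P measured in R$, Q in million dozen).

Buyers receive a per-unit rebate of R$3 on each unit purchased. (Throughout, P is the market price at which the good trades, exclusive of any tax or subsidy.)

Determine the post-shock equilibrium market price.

11

Original equilibrium: 39 - 3P = 6P - 51 gives 90 = 9P, so P = 10 and Q = 9.
Since buyers' out-of-pocket price is the market price minus the rebate, the effective demand curve becomes Qd = 48 - 3P.
Setting them equal: 48 - 3P = 6P - 51 → 99 = 9P, so P = 11 and Q = 15.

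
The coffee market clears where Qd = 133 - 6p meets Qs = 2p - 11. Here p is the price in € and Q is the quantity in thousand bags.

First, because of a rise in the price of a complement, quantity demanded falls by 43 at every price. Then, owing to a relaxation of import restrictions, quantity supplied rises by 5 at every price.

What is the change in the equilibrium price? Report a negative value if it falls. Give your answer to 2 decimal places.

Original equilibrium: 133 - 6p = 2p - 11 gives 144 = 8p, so p = 18 and Q = 25.
The shock moves the curves to Qd = 90 - 6p and Qs = 2p - 6.
Equate the new curves: 90 - 6p = 2p - 6, giving 96 = 8p, p = 12, Q = 18.
Δp = 12 − 18 = -6.00.

-6.00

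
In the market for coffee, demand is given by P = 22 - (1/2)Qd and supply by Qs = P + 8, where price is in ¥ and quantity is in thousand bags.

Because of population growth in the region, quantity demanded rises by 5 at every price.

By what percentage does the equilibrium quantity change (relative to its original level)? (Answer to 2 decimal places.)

+8.33

Original equilibrium: 44 - 2P = P + 8 gives 36 = 3P, so P = 12 and Q = 20.
After the shift, demand is Qd = 49 - 2P and supply is Qs = P + 8.
Setting them equal: 49 - 2P = P + 8 → 41 = 3P, so P = 41/3 ≈ 13.6667 and Q = 65/3 ≈ 21.6667.
%ΔQ = (21.6667 − 20) / 20 × 100 = +8.33%.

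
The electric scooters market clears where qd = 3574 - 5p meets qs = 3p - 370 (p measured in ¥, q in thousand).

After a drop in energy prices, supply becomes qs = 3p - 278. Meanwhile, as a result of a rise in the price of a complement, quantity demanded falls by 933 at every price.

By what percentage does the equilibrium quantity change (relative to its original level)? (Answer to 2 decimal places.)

-26.36

Original equilibrium: 3574 - 5p = 3p - 370 gives 3944 = 8p, so p = 493 and q = 1109.
With the change applied: demand qd = 2641 - 5p, supply qs = 3p - 278.
Clearing the new market: 2641 - 5p = 3p - 278, so p = 364.875 and q = 816.625.
%Δq = (816.625 − 1109) / 1109 × 100 = -26.36%.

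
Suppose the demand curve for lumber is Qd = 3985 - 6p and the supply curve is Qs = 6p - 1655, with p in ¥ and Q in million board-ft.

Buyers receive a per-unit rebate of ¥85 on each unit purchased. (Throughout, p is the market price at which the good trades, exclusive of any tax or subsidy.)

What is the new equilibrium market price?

512.5

Initially, 3985 - 6p = 6p - 1655, so 5640 = 12p and p = 470, Q = 1165.
Since buyers' out-of-pocket price is the market price minus the rebate, the effective demand curve becomes Qd = 4495 - 6p.
Setting them equal: 4495 - 6p = 6p - 1655 → 6150 = 12p, so p = 512.5 and Q = 1420.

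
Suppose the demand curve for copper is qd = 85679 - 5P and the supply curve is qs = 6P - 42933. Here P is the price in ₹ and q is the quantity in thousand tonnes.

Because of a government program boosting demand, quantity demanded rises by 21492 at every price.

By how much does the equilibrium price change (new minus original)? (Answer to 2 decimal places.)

Before the shock: 85679 - 5P = 6P - 42933 ⇒ 128612 = 11P ⇒ P = 11692, q = 27219.
The new curves are qd = 107171 - 5P (demand) and qs = 6P - 42933 (supply).
New equilibrium: 107171 - 5P = 6P - 42933 ⇒ 150104 = 11P ⇒ P = 150104/11 ≈ 13645.8182, q = 428361/11 ≈ 38941.9091.
ΔP = 13645.8182 − 11692 = +1953.82.

+1953.82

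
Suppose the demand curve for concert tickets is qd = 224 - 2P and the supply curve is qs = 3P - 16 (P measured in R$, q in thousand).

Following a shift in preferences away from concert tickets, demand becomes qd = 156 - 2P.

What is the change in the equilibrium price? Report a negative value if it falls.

Solve the original market: 224 - 2P = 3P - 16, hence P = 48 and q = 128.
The shock moves the curves to qd = 156 - 2P and qs = 3P - 16.
Clearing the new market: 156 - 2P = 3P - 16, so P = 34.4 and q = 87.2.
ΔP = 34.4 − 48 = -13.6.

-13.6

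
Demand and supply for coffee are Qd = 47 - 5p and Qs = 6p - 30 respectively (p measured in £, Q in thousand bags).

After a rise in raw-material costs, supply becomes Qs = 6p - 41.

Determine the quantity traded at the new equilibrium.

Original equilibrium: 47 - 5p = 6p - 30 gives 77 = 11p, so p = 7 and Q = 12.
The new curves are Qd = 47 - 5p (demand) and Qs = 6p - 41 (supply).
New equilibrium: 47 - 5p = 6p - 41 ⇒ 88 = 11p ⇒ p = 8, Q = 7.

7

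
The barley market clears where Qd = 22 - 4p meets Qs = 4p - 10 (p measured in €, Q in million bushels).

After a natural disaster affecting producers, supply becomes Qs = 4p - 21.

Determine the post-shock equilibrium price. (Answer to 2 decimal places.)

5.38

Original equilibrium: 22 - 4p = 4p - 10 gives 32 = 8p, so p = 4 and Q = 6.
The new curves are Qd = 22 - 4p (demand) and Qs = 4p - 21 (supply).
Clearing the new market: 22 - 4p = 4p - 21, so p = 5.375 and Q = 0.5.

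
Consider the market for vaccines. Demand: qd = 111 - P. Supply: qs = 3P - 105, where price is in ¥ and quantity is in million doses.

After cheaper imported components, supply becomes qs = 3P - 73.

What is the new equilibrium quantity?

65

Original equilibrium: 111 - P = 3P - 105 gives 216 = 4P, so P = 54 and q = 57.
After the shift, demand is qd = 111 - P and supply is qs = 3P - 73.
Setting them equal: 111 - P = 3P - 73 → 184 = 4P, so P = 46 and q = 65.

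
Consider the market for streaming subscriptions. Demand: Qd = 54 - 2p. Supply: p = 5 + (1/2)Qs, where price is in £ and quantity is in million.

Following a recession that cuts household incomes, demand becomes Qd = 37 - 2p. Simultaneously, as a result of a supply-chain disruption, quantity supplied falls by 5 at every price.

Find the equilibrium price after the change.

Solve the original market: 54 - 2p = 2p - 10, hence p = 16 and Q = 22.
The new curves are Qd = 37 - 2p (demand) and Qs = 2p - 15 (supply).
Equate the new curves: 37 - 2p = 2p - 15, giving 52 = 4p, p = 13, Q = 11.

13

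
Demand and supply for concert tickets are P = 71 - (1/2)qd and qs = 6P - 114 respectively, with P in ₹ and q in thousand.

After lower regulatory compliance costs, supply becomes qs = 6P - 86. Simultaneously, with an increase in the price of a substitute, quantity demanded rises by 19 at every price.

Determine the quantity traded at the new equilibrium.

99.25

Solve the original market: 142 - 2P = 6P - 114, hence P = 32 and q = 78.
The shock moves the curves to qd = 161 - 2P and qs = 6P - 86.
New equilibrium: 161 - 2P = 6P - 86 ⇒ 247 = 8P ⇒ P = 30.875, q = 99.25.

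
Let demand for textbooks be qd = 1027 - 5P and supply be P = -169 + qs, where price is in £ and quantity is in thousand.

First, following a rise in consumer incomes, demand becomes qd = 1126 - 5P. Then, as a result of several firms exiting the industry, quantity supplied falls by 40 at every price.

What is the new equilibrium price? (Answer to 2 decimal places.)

Solve the original market: 1027 - 5P = P + 169, hence P = 143 and q = 312.
With the change applied: demand qd = 1126 - 5P, supply qs = P + 129.
Equate the new curves: 1126 - 5P = P + 129, giving 997 = 6P, P = 997/6 ≈ 166.1667, q = 1771/6 ≈ 295.1667.

166.17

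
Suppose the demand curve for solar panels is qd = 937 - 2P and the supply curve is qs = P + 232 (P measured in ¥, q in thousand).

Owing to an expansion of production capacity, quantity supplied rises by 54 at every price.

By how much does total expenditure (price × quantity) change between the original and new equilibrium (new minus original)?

Original equilibrium: 937 - 2P = P + 232 gives 705 = 3P, so P = 235 and q = 467.
The new curves are qd = 937 - 2P (demand) and qs = P + 286 (supply).
New equilibrium: 937 - 2P = P + 286 ⇒ 651 = 3P ⇒ P = 217, q = 503.
Expenditure moves from 235×467 = 109745 to 217×503 = 109151; change = -594.

-594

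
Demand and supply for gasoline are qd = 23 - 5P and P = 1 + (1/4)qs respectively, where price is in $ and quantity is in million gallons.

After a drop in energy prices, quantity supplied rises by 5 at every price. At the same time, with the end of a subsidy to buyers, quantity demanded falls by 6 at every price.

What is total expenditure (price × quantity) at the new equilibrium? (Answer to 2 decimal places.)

Initially, 23 - 5P = 4P - 4, so 27 = 9P and P = 3, q = 8.
The new curves are qd = 17 - 5P (demand) and qs = 4P + 1 (supply).
Equate the new curves: 17 - 5P = 4P + 1, giving 16 = 9P, P = 16/9 ≈ 1.7778, q = 73/9 ≈ 8.1111.
New expenditure = 1.7778 × 8.1111 = 14.42.

14.42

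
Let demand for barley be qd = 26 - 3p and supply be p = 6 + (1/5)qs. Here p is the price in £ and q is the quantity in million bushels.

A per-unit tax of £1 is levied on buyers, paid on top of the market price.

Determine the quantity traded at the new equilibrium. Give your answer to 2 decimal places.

Before the shock: 26 - 3p = 5p - 30 ⇒ 56 = 8p ⇒ p = 7, q = 5.
Since buyers pay the price plus the tax, the effective demand curve becomes qd = 23 - 3p.
Setting them equal: 23 - 3p = 5p - 30 → 53 = 8p, so p = 6.625 and q = 3.125.

3.13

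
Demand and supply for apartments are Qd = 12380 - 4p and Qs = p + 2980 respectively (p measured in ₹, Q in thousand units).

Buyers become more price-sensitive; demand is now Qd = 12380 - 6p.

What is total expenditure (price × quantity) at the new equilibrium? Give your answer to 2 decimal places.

5804979.59

Original equilibrium: 12380 - 4p = p + 2980 gives 9400 = 5p, so p = 1880 and Q = 4860.
The new curves are Qd = 12380 - 6p (demand) and Qs = p + 2980 (supply).
Equate the new curves: 12380 - 6p = p + 2980, giving 9400 = 7p, p = 9400/7 ≈ 1342.8571, Q = 30260/7 ≈ 4322.8571.
New expenditure = 1342.8571 × 4322.8571 = 5804979.59.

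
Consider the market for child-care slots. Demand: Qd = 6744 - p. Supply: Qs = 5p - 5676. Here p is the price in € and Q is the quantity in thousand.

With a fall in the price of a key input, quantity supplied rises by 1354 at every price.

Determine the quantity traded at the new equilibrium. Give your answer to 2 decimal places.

Solve the original market: 6744 - p = 5p - 5676, hence p = 2070 and Q = 4674.
After the shift, demand is Qd = 6744 - p and supply is Qs = 5p - 4322.
Clearing the new market: 6744 - p = 5p - 4322, so p = 5533/3 ≈ 1844.3333 and Q = 14699/3 ≈ 4899.6667.

4899.67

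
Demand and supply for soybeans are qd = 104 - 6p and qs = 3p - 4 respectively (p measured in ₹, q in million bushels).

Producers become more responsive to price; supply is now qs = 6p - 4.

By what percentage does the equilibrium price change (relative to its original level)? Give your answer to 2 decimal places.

Before the shock: 104 - 6p = 3p - 4 ⇒ 108 = 9p ⇒ p = 12, q = 32.
The new curves are qd = 104 - 6p (demand) and qs = 6p - 4 (supply).
Clearing the new market: 104 - 6p = 6p - 4, so p = 9 and q = 50.
%Δp = (9 − 12) / 12 × 100 = -25.00%.

-25.00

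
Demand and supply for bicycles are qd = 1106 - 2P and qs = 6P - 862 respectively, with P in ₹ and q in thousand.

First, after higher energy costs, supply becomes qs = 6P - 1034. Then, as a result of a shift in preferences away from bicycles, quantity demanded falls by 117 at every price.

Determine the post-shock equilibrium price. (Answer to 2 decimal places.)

252.88

Original equilibrium: 1106 - 2P = 6P - 862 gives 1968 = 8P, so P = 246 and q = 614.
After the shift, demand is qd = 989 - 2P and supply is qs = 6P - 1034.
Setting them equal: 989 - 2P = 6P - 1034 → 2023 = 8P, so P = 252.875 and q = 483.25.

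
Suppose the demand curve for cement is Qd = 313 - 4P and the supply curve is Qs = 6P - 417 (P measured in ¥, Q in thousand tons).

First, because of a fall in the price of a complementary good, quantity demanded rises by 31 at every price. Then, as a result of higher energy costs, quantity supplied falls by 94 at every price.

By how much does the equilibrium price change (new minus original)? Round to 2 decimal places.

+12.50

Before the shock: 313 - 4P = 6P - 417 ⇒ 730 = 10P ⇒ P = 73, Q = 21.
The new curves are Qd = 344 - 4P (demand) and Qs = 6P - 511 (supply).
New equilibrium: 344 - 4P = 6P - 511 ⇒ 855 = 10P ⇒ P = 85.5, Q = 2.
ΔP = 85.5 − 73 = +12.50.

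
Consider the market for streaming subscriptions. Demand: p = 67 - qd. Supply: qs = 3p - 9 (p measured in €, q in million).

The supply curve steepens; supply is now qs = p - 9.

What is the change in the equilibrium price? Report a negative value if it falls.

+19

Original equilibrium: 67 - p = 3p - 9 gives 76 = 4p, so p = 19 and q = 48.
The new curves are qd = 67 - p (demand) and qs = p - 9 (supply).
Setting them equal: 67 - p = p - 9 → 76 = 2p, so p = 38 and q = 29.
Δp = 38 − 19 = +19.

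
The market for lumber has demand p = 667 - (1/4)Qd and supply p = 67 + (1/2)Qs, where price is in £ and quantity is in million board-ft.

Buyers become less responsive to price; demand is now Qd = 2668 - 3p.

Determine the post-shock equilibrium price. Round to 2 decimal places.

560.40

Before the shock: 2668 - 4p = 2p - 134 ⇒ 2802 = 6p ⇒ p = 467, Q = 800.
The new curves are Qd = 2668 - 3p (demand) and Qs = 2p - 134 (supply).
New equilibrium: 2668 - 3p = 2p - 134 ⇒ 2802 = 5p ⇒ p = 560.4, Q = 986.8.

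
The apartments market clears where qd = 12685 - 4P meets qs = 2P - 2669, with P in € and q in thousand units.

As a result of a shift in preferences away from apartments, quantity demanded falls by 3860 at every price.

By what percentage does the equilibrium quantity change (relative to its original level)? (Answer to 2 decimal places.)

Before the shock: 12685 - 4P = 2P - 2669 ⇒ 15354 = 6P ⇒ P = 2559, q = 2449.
The new curves are qd = 8825 - 4P (demand) and qs = 2P - 2669 (supply).
Setting them equal: 8825 - 4P = 2P - 2669 → 11494 = 6P, so P = 5747/3 ≈ 1915.6667 and q = 3487/3 ≈ 1162.3333.
%Δq = (1162.3333 − 2449) / 2449 × 100 = -52.54%.

-52.54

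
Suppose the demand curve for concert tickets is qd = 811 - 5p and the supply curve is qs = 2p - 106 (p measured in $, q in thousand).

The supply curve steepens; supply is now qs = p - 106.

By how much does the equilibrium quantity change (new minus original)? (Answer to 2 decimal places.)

Initially, 811 - 5p = 2p - 106, so 917 = 7p and p = 131, q = 156.
With the change applied: demand qd = 811 - 5p, supply qs = p - 106.
Setting them equal: 811 - 5p = p - 106 → 917 = 6p, so p = 917/6 ≈ 152.8333 and q = 281/6 ≈ 46.8333.
Δq = 46.8333 − 156 = -109.17.

-109.17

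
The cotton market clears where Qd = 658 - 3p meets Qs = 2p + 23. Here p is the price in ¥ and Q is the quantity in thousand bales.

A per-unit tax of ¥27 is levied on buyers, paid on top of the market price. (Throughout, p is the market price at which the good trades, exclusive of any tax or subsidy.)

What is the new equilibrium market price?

110.8

Solve the original market: 658 - 3p = 2p + 23, hence p = 127 and Q = 277.
Since buyers pay the price plus the tax, the effective demand curve becomes Qd = 577 - 3p.
Equate the new curves: 577 - 3p = 2p + 23, giving 554 = 5p, p = 110.8, Q = 244.6.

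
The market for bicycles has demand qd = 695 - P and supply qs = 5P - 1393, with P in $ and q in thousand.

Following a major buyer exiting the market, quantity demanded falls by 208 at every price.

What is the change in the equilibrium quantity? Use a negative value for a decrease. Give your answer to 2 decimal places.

-173.33

Solve the original market: 695 - P = 5P - 1393, hence P = 348 and q = 347.
With the change applied: demand qd = 487 - P, supply qs = 5P - 1393.
Equate the new curves: 487 - P = 5P - 1393, giving 1880 = 6P, P = 940/3 ≈ 313.3333, q = 521/3 ≈ 173.6667.
Δq = 173.6667 − 347 = -173.33.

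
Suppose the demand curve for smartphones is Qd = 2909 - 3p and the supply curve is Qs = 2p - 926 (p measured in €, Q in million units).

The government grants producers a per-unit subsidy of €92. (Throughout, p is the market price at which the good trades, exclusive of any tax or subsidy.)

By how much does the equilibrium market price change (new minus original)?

Before the shock: 2909 - 3p = 2p - 926 ⇒ 3835 = 5p ⇒ p = 767, Q = 608.
Since sellers receive the price plus the subsidy, the effective supply curve becomes Qs = 2p - 742.
Equate the new curves: 2909 - 3p = 2p - 742, giving 3651 = 5p, p = 730.2, Q = 718.4.
Δp = 730.2 − 767 = -36.8.

-36.8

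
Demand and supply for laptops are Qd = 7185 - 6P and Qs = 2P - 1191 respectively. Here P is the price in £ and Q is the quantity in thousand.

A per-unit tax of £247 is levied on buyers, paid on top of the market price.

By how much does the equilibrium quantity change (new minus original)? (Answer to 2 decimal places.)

-370.50

Before the shock: 7185 - 6P = 2P - 1191 ⇒ 8376 = 8P ⇒ P = 1047, Q = 903.
Since buyers pay the price plus the tax, the effective demand curve becomes Qd = 5703 - 6P.
Equate the new curves: 5703 - 6P = 2P - 1191, giving 6894 = 8P, P = 861.75, Q = 532.5.
ΔQ = 532.5 − 903 = -370.50.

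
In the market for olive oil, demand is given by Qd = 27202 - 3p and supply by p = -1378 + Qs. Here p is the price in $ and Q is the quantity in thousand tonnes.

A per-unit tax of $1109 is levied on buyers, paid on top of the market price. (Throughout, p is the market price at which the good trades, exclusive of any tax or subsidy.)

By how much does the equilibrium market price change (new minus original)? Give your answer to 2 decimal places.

-831.75

Solve the original market: 27202 - 3p = p + 1378, hence p = 6456 and Q = 7834.
Since buyers pay the price plus the tax, the effective demand curve becomes Qd = 23875 - 3p.
Clearing the new market: 23875 - 3p = p + 1378, so p = 5624.25 and Q = 7002.25.
Δp = 5624.25 − 6456 = -831.75.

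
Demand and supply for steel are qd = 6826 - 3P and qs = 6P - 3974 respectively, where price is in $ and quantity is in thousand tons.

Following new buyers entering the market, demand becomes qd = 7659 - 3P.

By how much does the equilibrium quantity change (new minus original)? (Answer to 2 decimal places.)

+555.33

Before the shock: 6826 - 3P = 6P - 3974 ⇒ 10800 = 9P ⇒ P = 1200, q = 3226.
With the change applied: demand qd = 7659 - 3P, supply qs = 6P - 3974.
Setting them equal: 7659 - 3P = 6P - 3974 → 11633 = 9P, so P = 11633/9 ≈ 1292.5556 and q = 11344/3 ≈ 3781.3333.
Δq = 3781.3333 − 3226 = +555.33.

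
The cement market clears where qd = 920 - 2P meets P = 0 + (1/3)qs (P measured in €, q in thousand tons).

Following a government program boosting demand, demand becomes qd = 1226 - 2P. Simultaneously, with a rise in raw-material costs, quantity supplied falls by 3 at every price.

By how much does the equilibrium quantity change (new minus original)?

Solve the original market: 920 - 2P = 3P, hence P = 184 and q = 552.
With the change applied: demand qd = 1226 - 2P, supply qs = 3P - 3.
Clearing the new market: 1226 - 2P = 3P - 3, so P = 245.8 and q = 734.4.
Δq = 734.4 − 552 = +182.4.

+182.4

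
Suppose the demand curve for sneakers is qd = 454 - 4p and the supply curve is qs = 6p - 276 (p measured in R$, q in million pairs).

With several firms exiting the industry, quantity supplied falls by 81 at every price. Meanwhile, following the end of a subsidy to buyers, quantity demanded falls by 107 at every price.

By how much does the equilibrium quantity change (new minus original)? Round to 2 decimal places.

-96.60

Solve the original market: 454 - 4p = 6p - 276, hence p = 73 and q = 162.
After the shift, demand is qd = 347 - 4p and supply is qs = 6p - 357.
Setting them equal: 347 - 4p = 6p - 357 → 704 = 10p, so p = 70.4 and q = 65.4.
Δq = 65.4 − 162 = -96.60.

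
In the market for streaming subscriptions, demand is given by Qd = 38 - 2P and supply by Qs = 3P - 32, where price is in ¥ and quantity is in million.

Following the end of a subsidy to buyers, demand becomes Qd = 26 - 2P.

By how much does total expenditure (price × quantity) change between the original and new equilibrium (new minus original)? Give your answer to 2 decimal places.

-107.52

Initially, 38 - 2P = 3P - 32, so 70 = 5P and P = 14, Q = 10.
After the shift, demand is Qd = 26 - 2P and supply is Qs = 3P - 32.
Setting them equal: 26 - 2P = 3P - 32 → 58 = 5P, so P = 11.6 and Q = 2.8.
Expenditure moves from 14×10 = 140 to 11.6×2.8 = 32.48; change = -107.52.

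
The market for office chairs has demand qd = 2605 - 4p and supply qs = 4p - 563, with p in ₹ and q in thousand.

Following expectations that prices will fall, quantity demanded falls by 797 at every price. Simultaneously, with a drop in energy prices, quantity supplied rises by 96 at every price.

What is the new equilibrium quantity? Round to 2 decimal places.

Initially, 2605 - 4p = 4p - 563, so 3168 = 8p and p = 396, q = 1021.
After the shift, demand is qd = 1808 - 4p and supply is qs = 4p - 467.
Equate the new curves: 1808 - 4p = 4p - 467, giving 2275 = 8p, p = 284.375, q = 670.5.

670.50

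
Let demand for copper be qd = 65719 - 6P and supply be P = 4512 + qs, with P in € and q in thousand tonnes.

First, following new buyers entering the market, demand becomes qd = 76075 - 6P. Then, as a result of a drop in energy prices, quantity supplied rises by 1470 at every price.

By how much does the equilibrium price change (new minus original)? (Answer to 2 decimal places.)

+1269.43

Before the shock: 65719 - 6P = P - 4512 ⇒ 70231 = 7P ⇒ P = 10033, q = 5521.
With the change applied: demand qd = 76075 - 6P, supply qs = P - 3042.
Equate the new curves: 76075 - 6P = P - 3042, giving 79117 = 7P, P = 79117/7 ≈ 11302.4286, q = 57823/7 ≈ 8260.4286.
ΔP = 11302.4286 − 10033 = +1269.43.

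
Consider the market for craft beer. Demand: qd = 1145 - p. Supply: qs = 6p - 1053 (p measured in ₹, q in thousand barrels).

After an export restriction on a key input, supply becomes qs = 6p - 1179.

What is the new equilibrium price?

Original equilibrium: 1145 - p = 6p - 1053 gives 2198 = 7p, so p = 314 and q = 831.
After the shift, demand is qd = 1145 - p and supply is qs = 6p - 1179.
Setting them equal: 1145 - p = 6p - 1179 → 2324 = 7p, so p = 332 and q = 813.

332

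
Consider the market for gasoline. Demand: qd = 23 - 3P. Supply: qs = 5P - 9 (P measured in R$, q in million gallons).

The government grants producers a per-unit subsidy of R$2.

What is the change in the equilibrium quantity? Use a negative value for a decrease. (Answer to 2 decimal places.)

Initially, 23 - 3P = 5P - 9, so 32 = 8P and P = 4, q = 11.
Since sellers receive the price plus the subsidy, the effective supply curve becomes qs = 5P + 1.
Equate the new curves: 23 - 3P = 5P + 1, giving 22 = 8P, P = 2.75, q = 14.75.
Δq = 14.75 − 11 = +3.75.

+3.75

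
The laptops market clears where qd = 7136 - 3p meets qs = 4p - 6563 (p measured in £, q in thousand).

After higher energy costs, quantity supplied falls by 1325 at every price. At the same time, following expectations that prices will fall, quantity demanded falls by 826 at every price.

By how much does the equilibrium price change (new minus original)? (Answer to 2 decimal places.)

Solve the original market: 7136 - 3p = 4p - 6563, hence p = 1957 and q = 1265.
The shock moves the curves to qd = 6310 - 3p and qs = 4p - 7888.
New equilibrium: 6310 - 3p = 4p - 7888 ⇒ 14198 = 7p ⇒ p = 14198/7 ≈ 2028.2857, q = 1576/7 ≈ 225.1429.
Δp = 2028.2857 − 1957 = +71.29.

+71.29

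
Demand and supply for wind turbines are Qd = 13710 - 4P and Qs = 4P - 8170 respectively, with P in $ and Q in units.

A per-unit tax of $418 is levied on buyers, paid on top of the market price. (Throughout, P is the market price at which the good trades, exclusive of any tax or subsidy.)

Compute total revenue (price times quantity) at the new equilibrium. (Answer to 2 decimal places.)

4885284.00

Solve the original market: 13710 - 4P = 4P - 8170, hence P = 2735 and Q = 2770.
Since buyers pay the price plus the tax, the effective demand curve becomes Qd = 12038 - 4P.
Clearing the new market: 12038 - 4P = 4P - 8170, so P = 2526 and Q = 1934.
New expenditure = 2526 × 1934 = 4885284.00.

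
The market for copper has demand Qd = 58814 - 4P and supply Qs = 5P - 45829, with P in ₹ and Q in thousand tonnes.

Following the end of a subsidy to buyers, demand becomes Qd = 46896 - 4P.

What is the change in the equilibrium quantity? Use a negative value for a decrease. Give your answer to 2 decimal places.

-6621.11

Solve the original market: 58814 - 4P = 5P - 45829, hence P = 11627 and Q = 12306.
The shock moves the curves to Qd = 46896 - 4P and Qs = 5P - 45829.
Setting them equal: 46896 - 4P = 5P - 45829 → 92725 = 9P, so P = 92725/9 ≈ 10302.7778 and Q = 51164/9 ≈ 5684.8889.
ΔQ = 5684.8889 − 12306 = -6621.11.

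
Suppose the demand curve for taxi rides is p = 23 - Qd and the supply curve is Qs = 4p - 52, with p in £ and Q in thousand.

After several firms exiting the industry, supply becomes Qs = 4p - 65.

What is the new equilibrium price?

17.6

Initially, 23 - p = 4p - 52, so 75 = 5p and p = 15, Q = 8.
The shock moves the curves to Qd = 23 - p and Qs = 4p - 65.
New equilibrium: 23 - p = 4p - 65 ⇒ 88 = 5p ⇒ p = 17.6, Q = 5.4.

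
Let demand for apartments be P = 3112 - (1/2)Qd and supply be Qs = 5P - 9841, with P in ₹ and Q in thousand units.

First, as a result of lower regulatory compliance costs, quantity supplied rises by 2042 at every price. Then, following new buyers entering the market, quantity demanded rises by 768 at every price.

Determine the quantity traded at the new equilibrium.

Solve the original market: 6224 - 2P = 5P - 9841, hence P = 2295 and Q = 1634.
The shock moves the curves to Qd = 6992 - 2P and Qs = 5P - 7799.
Clearing the new market: 6992 - 2P = 5P - 7799, so P = 2113 and Q = 2766.

2766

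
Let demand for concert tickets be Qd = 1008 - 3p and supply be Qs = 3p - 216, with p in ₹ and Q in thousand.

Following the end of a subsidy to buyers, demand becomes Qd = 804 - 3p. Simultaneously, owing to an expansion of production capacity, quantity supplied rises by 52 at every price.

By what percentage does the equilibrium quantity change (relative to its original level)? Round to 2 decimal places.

-19.19

Initially, 1008 - 3p = 3p - 216, so 1224 = 6p and p = 204, Q = 396.
The shock moves the curves to Qd = 804 - 3p and Qs = 3p - 164.
Clearing the new market: 804 - 3p = 3p - 164, so p = 484/3 ≈ 161.3333 and Q = 320.
%ΔQ = (320 − 396) / 396 × 100 = -19.19%.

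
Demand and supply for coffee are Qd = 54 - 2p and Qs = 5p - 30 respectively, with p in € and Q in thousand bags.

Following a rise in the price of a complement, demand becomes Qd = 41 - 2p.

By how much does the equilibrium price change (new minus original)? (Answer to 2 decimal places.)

-1.86

Before the shock: 54 - 2p = 5p - 30 ⇒ 84 = 7p ⇒ p = 12, Q = 30.
The shock moves the curves to Qd = 41 - 2p and Qs = 5p - 30.
Equate the new curves: 41 - 2p = 5p - 30, giving 71 = 7p, p = 71/7 ≈ 10.1429, Q = 145/7 ≈ 20.7143.
Δp = 10.1429 − 12 = -1.86.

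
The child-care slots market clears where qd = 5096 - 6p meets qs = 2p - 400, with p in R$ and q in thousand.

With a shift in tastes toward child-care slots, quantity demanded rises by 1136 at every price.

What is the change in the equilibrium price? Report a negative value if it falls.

Initially, 5096 - 6p = 2p - 400, so 5496 = 8p and p = 687, q = 974.
The new curves are qd = 6232 - 6p (demand) and qs = 2p - 400 (supply).
Setting them equal: 6232 - 6p = 2p - 400 → 6632 = 8p, so p = 829 and q = 1258.
Δp = 829 − 687 = +142.

+142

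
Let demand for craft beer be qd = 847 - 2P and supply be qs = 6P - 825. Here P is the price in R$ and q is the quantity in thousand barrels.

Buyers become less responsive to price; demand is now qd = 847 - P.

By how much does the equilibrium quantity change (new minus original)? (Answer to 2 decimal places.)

Before the shock: 847 - 2P = 6P - 825 ⇒ 1672 = 8P ⇒ P = 209, q = 429.
After the shift, demand is qd = 847 - P and supply is qs = 6P - 825.
Clearing the new market: 847 - P = 6P - 825, so P = 1672/7 ≈ 238.8571 and q = 4257/7 ≈ 608.1429.
Δq = 608.1429 − 429 = +179.14.

+179.14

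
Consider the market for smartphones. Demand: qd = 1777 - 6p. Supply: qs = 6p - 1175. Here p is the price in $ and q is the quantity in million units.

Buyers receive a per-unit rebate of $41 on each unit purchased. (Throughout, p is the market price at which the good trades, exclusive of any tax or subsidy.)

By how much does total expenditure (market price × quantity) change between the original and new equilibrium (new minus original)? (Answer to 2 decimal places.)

+38950.00

Initially, 1777 - 6p = 6p - 1175, so 2952 = 12p and p = 246, q = 301.
Since buyers' out-of-pocket price is the market price minus the rebate, the effective demand curve becomes qd = 2023 - 6p.
New equilibrium: 2023 - 6p = 6p - 1175 ⇒ 3198 = 12p ⇒ p = 266.5, q = 424.
Expenditure moves from 246×301 = 74046 to 266.5×424 = 112996; change = +38950.00.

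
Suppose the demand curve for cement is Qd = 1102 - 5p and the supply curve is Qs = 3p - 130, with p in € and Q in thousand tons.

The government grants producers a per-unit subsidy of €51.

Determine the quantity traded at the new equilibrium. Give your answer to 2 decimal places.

Initially, 1102 - 5p = 3p - 130, so 1232 = 8p and p = 154, Q = 332.
Since sellers receive the price plus the subsidy, the effective supply curve becomes Qs = 3p + 23.
Clearing the new market: 1102 - 5p = 3p + 23, so p = 134.875 and Q = 427.625.

427.63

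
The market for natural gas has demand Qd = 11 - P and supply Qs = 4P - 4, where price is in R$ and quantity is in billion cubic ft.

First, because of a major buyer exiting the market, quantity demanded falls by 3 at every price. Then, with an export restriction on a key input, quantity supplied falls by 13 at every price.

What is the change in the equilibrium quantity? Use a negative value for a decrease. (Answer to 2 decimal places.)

-5.00

Before the shock: 11 - P = 4P - 4 ⇒ 15 = 5P ⇒ P = 3, Q = 8.
The new curves are Qd = 8 - P (demand) and Qs = 4P - 17 (supply).
Setting them equal: 8 - P = 4P - 17 → 25 = 5P, so P = 5 and Q = 3.
ΔQ = 3 − 8 = -5.00.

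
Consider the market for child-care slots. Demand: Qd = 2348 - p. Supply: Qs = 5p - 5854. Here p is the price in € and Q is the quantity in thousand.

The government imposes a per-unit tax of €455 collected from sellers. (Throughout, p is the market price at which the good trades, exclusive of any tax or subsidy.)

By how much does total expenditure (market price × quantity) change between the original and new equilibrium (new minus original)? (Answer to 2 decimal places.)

-290125.69

Initially, 2348 - p = 5p - 5854, so 8202 = 6p and p = 1367, Q = 981.
Since sellers keep the price net of the tax, the effective supply curve becomes Qs = 5p - 8129.
New equilibrium: 2348 - p = 5p - 8129 ⇒ 10477 = 6p ⇒ p = 10477/6 ≈ 1746.1667, Q = 3611/6 ≈ 601.8333.
Expenditure moves from 1367×981 = 1341027 to 1746.1667×601.8333 = 1050901.3056; change = -290125.69.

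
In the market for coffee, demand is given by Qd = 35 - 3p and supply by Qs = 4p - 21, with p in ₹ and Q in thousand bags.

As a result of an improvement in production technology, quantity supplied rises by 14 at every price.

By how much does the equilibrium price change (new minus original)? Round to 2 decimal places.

-2.00

Original equilibrium: 35 - 3p = 4p - 21 gives 56 = 7p, so p = 8 and Q = 11.
With the change applied: demand Qd = 35 - 3p, supply Qs = 4p - 7.
New equilibrium: 35 - 3p = 4p - 7 ⇒ 42 = 7p ⇒ p = 6, Q = 17.
Δp = 6 − 8 = -2.00.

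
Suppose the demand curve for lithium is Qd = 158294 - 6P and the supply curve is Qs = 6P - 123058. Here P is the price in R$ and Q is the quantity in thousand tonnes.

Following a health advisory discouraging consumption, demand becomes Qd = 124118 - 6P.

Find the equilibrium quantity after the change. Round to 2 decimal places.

530.00

Initially, 158294 - 6P = 6P - 123058, so 281352 = 12P and P = 23446, Q = 17618.
After the shift, demand is Qd = 124118 - 6P and supply is Qs = 6P - 123058.
Setting them equal: 124118 - 6P = 6P - 123058 → 247176 = 12P, so P = 20598 and Q = 530.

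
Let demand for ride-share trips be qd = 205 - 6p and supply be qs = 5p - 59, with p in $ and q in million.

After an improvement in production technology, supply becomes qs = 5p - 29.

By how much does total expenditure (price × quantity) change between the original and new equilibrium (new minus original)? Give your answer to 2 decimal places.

Original equilibrium: 205 - 6p = 5p - 59 gives 264 = 11p, so p = 24 and q = 61.
The new curves are qd = 205 - 6p (demand) and qs = 5p - 29 (supply).
Clearing the new market: 205 - 6p = 5p - 29, so p = 234/11 ≈ 21.2727 and q = 851/11 ≈ 77.3636.
Expenditure moves from 24×61 = 1464 to 21.2727×77.3636 = 1645.7355; change = +181.74.

+181.74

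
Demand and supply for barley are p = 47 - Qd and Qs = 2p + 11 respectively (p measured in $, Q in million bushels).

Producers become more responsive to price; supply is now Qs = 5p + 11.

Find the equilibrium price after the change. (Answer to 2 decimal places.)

Before the shock: 47 - p = 2p + 11 ⇒ 36 = 3p ⇒ p = 12, Q = 35.
The shock moves the curves to Qd = 47 - p and Qs = 5p + 11.
Clearing the new market: 47 - p = 5p + 11, so p = 6 and Q = 41.

6.00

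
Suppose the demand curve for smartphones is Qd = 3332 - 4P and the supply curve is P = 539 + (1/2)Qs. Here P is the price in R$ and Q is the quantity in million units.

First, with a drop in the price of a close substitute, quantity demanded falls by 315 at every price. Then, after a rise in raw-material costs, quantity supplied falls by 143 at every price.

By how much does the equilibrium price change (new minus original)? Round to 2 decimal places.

Before the shock: 3332 - 4P = 2P - 1078 ⇒ 4410 = 6P ⇒ P = 735, Q = 392.
After the shift, demand is Qd = 3017 - 4P and supply is Qs = 2P - 1221.
Setting them equal: 3017 - 4P = 2P - 1221 → 4238 = 6P, so P = 2119/3 ≈ 706.3333 and Q = 575/3 ≈ 191.6667.
ΔP = 706.3333 − 735 = -28.67.

-28.67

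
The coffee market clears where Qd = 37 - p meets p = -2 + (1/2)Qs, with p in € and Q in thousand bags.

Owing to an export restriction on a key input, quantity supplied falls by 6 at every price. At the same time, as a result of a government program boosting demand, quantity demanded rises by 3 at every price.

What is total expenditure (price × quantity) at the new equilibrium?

Initially, 37 - p = 2p + 4, so 33 = 3p and p = 11, Q = 26.
With the change applied: demand Qd = 40 - p, supply Qs = 2p - 2.
Setting them equal: 40 - p = 2p - 2 → 42 = 3p, so p = 14 and Q = 26.
New expenditure = 14 × 26 = 364.

364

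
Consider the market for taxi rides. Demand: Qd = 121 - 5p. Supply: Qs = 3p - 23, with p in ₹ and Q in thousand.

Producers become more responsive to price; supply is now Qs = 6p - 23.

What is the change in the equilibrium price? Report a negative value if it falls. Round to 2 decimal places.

Solve the original market: 121 - 5p = 3p - 23, hence p = 18 and Q = 31.
With the change applied: demand Qd = 121 - 5p, supply Qs = 6p - 23.
Equate the new curves: 121 - 5p = 6p - 23, giving 144 = 11p, p = 144/11 ≈ 13.0909, Q = 611/11 ≈ 55.5455.
Δp = 13.0909 − 18 = -4.91.

-4.91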